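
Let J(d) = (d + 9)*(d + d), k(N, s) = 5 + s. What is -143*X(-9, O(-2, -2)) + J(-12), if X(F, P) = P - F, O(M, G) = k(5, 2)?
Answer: -2216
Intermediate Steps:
O(M, G) = 7 (O(M, G) = 5 + 2 = 7)
J(d) = 2*d*(9 + d) (J(d) = (9 + d)*(2*d) = 2*d*(9 + d))
-143*X(-9, O(-2, -2)) + J(-12) = -143*(7 - 1*(-9)) + 2*(-12)*(9 - 12) = -143*(7 + 9) + 2*(-12)*(-3) = -143*16 + 72 = -2288 + 72 = -2216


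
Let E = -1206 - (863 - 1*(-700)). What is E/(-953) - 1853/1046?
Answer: 1130465/996838 ≈ 1.1341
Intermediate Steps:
E = -2769 (E = -1206 - (863 + 700) = -1206 - 1*1563 = -1206 - 1563 = -2769)
E/(-953) - 1853/1046 = -2769/(-953) - 1853/1046 = -2769*(-1/953) - 1853*1/1046 = 2769/953 - 1853/1046 = 1130465/996838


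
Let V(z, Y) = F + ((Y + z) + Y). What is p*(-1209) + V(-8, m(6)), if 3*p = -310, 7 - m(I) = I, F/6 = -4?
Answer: 124900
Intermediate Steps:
F = -24 (F = 6*(-4) = -24)
m(I) = 7 - I
p = -310/3 (p = (⅓)*(-310) = -310/3 ≈ -103.33)
V(z, Y) = -24 + z + 2*Y (V(z, Y) = -24 + ((Y + z) + Y) = -24 + (z + 2*Y) = -24 + z + 2*Y)
p*(-1209) + V(-8, m(6)) = -310/3*(-1209) + (-24 - 8 + 2*(7 - 1*6)) = 124930 + (-24 - 8 + 2*(7 - 6)) = 124930 + (-24 - 8 + 2*1) = 124930 + (-24 - 8 + 2) = 124930 - 30 = 124900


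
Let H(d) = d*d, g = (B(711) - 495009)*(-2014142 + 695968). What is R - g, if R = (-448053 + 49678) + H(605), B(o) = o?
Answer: -651570804202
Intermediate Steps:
g = 651570771852 (g = (711 - 495009)*(-2014142 + 695968) = -494298*(-1318174) = 651570771852)
H(d) = d²
R = -32350 (R = (-448053 + 49678) + 605² = -398375 + 366025 = -32350)
R - g = -32350 - 1*651570771852 = -32350 - 651570771852 = -651570804202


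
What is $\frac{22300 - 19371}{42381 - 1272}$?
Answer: $\frac{2929}{41109} \approx 0.07125$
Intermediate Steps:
$\frac{22300 - 19371}{42381 - 1272} = \frac{2929}{41109}$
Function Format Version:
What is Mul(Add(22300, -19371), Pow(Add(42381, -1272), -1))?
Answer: Rational(2929, 41109) ≈ 0.071250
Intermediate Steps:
Mul(Add(22300, -19371), Pow(Add(42381, -1272), -1)) = Mul(2929, Pow(41109, -1)) = Mul(2929, Rational(1, 41109)) = Rational(2929, 41109)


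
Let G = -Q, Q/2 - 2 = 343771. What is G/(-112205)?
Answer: 687546/112205 ≈ 6.1276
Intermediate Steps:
Q = 687546 (Q = 4 + 2*343771 = 4 + 687542 = 687546)
G = -687546 (G = -1*687546 = -687546)
G/(-112205) = -687546/(-112205) = -687546*(-1/112205) = 687546/112205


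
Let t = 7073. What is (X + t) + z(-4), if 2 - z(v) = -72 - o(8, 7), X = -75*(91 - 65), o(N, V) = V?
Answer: 5204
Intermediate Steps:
X = -1950 (X = -75*26 = -1950)
z(v) = 81 (z(v) = 2 - (-72 - 1*7) = 2 - (-72 - 7) = 2 - 1*(-79) = 2 + 79 = 81)
(X + t) + z(-4) = (-1950 + 7073) + 81 = 5123 + 81 = 5204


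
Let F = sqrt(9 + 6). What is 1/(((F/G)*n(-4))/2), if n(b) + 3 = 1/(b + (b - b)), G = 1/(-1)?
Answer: 8*sqrt(15)/195 ≈ 0.15889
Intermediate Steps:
G = -1
F = sqrt(15) ≈ 3.8730
n(b) = -3 + 1/b (n(b) = -3 + 1/(b + (b - b)) = -3 + 1/(b + 0) = -3 + 1/b)
1/(((F/G)*n(-4))/2) = 1/(((sqrt(15)/(-1))*(-3 + 1/(-4)))/2) = 1/(((sqrt(15)*(-1))*(-3 - 1/4))*(1/2)) = 1/((-sqrt(15)*(-13/4))*(1/2)) = 1/((13*sqrt(15)/4)*(1/2)) = 1/(13*sqrt(15)/8) = 8*sqrt(15)/195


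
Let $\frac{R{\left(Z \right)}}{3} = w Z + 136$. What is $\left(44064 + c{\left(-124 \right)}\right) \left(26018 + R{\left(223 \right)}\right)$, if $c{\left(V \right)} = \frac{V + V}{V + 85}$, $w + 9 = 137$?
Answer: $\frac{192599015152}{39} \approx 4.9384 \cdot 10^{9}$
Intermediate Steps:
$w = 128$ ($w = -9 + 137 = 128$)
$c{\left(V \right)} = \frac{2 V}{85 + V}$
$R{\left(Z \right)} = 408 + 384 Z$ ($R{\left(Z \right)} = 3 \left(128 Z + 136\right) = 3 \left(136 + 128 Z\right) = 408 + 384 Z$)
$\left(44064 + c{\left(-124 \right)}\right) \left(26018 + R{\left(223 \right)}\right) = \left(44064 + 2 \left(-124\right) \frac{1}{85 - 124}\right) \left(26018 + \left(408 + 384 \cdot 223\right)\right) = \left(44064 + 2 \left(-124\right) \frac{1}{-39}\right) \left(26018 + \left(408 + 85632\right)\right) = \left(44064 + 2 \left(-124\right) \left(- \frac{1}{39}\right)\right) \left(26018 + 86040\right) = \left(44064 + \frac{248}{39}\right) 112058 = \frac{1718744}{39} \cdot 112058 = \frac{192599015152}{39}$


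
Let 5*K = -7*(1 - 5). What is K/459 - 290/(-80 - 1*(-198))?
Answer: -331123/135405 ≈ -2.4454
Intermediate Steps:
K = 28/5 (K = (-7*(1 - 5))/5 = (-7*(-4))/5 = (⅕)*28 = 28/5 ≈ 5.6000)
K/459 - 290/(-80 - 1*(-198)) = (28/5)/459 - 290/(-80 - 1*(-198)) = (28/5)*(1/459) - 290/(-80 + 198) = 28/2295 - 290/118 = 28/2295 - 290*1/118 = 28/2295 - 145/59 = -331123/135405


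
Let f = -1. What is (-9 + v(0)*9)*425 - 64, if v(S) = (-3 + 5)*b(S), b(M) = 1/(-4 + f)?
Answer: -5419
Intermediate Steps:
b(M) = -⅕ (b(M) = 1/(-4 - 1) = 1/(-5) = -⅕)
v(S) = -⅖ (v(S) = (-3 + 5)*(-⅕) = 2*(-⅕) = -⅖)
(-9 + v(0)*9)*425 - 64 = (-9 - ⅖*9)*425 - 64 = (-9 - 18/5)*425 - 64 = -63/5*425 - 64 = -5355 - 64 = -5419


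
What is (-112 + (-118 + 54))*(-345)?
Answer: 60720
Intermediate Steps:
(-112 + (-118 + 54))*(-345) = (-112 - 64)*(-345) = -176*(-345) = 60720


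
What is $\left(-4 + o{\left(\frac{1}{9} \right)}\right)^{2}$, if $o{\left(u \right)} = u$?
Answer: $\frac{1225}{81} \approx 15.123$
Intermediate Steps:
$\left(-4 + o{\left(\frac{1}{9} \right)}\right)^{2} = \left(-4 + \frac{1}{9}\right)^{2} = \left(- \frac{35}{9}\right)^{2} = \frac{1225}{81}$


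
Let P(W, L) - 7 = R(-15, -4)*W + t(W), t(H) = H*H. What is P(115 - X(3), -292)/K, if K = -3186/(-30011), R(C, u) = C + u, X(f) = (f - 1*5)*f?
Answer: 370605839/3186 ≈ 1.1632e+5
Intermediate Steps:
X(f) = f*(-5 + f) (X(f) = (f - 5)*f = (-5 + f)*f = f*(-5 + f))
t(H) = H**2
K = 3186/30011 (K = -3186*(-1/30011) = 3186/30011 ≈ 0.10616)
P(W, L) = 7 + W**2 - 19*W (P(W, L) = 7 + ((-15 - 4)*W + W**2) = 7 + (-19*W + W**2) = 7 + (W**2 - 19*W) = 7 + W**2 - 19*W)
P(115 - X(3), -292)/K = (7 + (115 - 3*(-5 + 3))**2 - 19*(115 - 3*(-5 + 3)))/(3186/30011) = (7 + (115 - 3*(-2))**2 - 19*(115 - 3*(-2)))*(30011/3186) = (7 + (115 - 1*(-6))**2 - 19*(115 - 1*(-6)))*(30011/3186) = (7 + (115 + 6)**2 - 19*(115 + 6))*(30011/3186) = (7 + 121**2 - 19*121)*(30011/3186) = (7 + 14641 - 2299)*(30011/3186) = 12349*(30011/3186) = 370605839/3186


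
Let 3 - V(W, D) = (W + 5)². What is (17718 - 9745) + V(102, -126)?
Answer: -3473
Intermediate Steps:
V(W, D) = 3 - (5 + W)² (V(W, D) = 3 - (W + 5)² = 3 - (5 + W)²)
(17718 - 9745) + V(102, -126) = (17718 - 9745) + (3 - (5 + 102)²) = 7973 + (3 - 1*107²) = 7973 + (3 - 1*11449) = 7973 + (3 - 11449) = 7973 - 11446 = -3473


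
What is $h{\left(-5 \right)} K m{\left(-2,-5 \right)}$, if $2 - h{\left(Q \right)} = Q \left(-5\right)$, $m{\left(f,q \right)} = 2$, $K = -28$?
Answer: $1288$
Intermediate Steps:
$h{\left(Q \right)} = 2 + 5 Q$ ($h{\left(Q \right)} = 2 - Q \left(-5\right) = 2 - - 5 Q = 2 + 5 Q$)
$h{\left(-5 \right)} K m{\left(-2,-5 \right)} = \left(2 + 5 \left(-5\right)\right) \left(-28\right) 2 = \left(2 - 25\right) \left(-28\right) 2 = \left(-23\right) \left(-28\right) 2 = 644 \cdot 2 = 1288$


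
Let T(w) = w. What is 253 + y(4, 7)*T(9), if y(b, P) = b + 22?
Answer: 487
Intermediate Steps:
y(b, P) = 22 + b
253 + y(4, 7)*T(9) = 253 + (22 + 4)*9 = 253 + 26*9 = 253 + 234 = 487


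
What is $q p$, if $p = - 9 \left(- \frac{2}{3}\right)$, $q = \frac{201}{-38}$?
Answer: $- \frac{603}{19} \approx -31.737$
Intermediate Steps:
$q = - \frac{201}{38}$ ($q = 201 \left(- \frac{1}{38}\right) = - \frac{201}{38} \approx -5.2895$)
$p = 6$ ($p = - 9 \left(\left(-2\right) \frac{1}{3}\right) = \left(-9\right) \left(- \frac{2}{3}\right) = 6$)
$q p = \left(- \frac{201}{38}\right) 6 = - \frac{603}{19}$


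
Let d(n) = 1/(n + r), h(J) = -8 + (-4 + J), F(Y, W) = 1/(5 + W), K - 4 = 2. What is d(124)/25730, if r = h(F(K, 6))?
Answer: 11/31725090 ≈ 3.4673e-7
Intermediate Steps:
K = 6 (K = 4 + 2 = 6)
h(J) = -12 + J
r = -131/11 (r = -12 + 1/(5 + 6) = -12 + 1/11 = -131/11 ≈ -11.909)
d(n) = 1/(-131/11 + n) (d(n) = 1/(n - 131/11) = 1/(-131/11 + n))
d(124)/25730 = (11/(-131 + 11*124))/25730 = (11/(-131 + 1364))*(1/25730) = (11/1233)*(1/25730) = 11/31725090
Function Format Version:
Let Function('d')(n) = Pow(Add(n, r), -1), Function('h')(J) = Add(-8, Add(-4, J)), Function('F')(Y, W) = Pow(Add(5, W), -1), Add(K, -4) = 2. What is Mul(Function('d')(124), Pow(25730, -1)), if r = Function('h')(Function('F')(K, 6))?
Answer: Rational(11, 31725090) ≈ 3.4673e-7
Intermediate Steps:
K = 6 (K = Add(4, 2) = 6)
Function('h')(J) = Add(-12, J)
r = Rational(-131, 11) (r = Add(-12, Pow(Add(5, 6), -1)) = Add(-12, Pow(11, -1)) = Add(-12, Rational(1, 11)) = Rational(-131, 11) ≈ -11.909)
Function('d')(n) = Pow(Add(Rational(-131, 11), n), -1) (Function('d')(n) = Pow(Add(n, Rational(-131, 11)), -1) = Pow(Add(Rational(-131, 11), n), -1))
Mul(Function('d')(124), Pow(25730, -1)) = Mul(Mul(11, Pow(Add(-131, Mul(11, 124)), -1)), Pow(25730, -1)) = Mul(Mul(11, Pow(Add(-131, 1364), -1)), Rational(1, 25730)) = Mul(Mul(11, Pow(1233, -1)), Rational(1, 25730)) = Mul(Mul(11, Rational(1, 1233)), Rational(1, 25730)) = Mul(Rational(11, 1233), Rational(1, 25730)) = Rational(11, 31725090)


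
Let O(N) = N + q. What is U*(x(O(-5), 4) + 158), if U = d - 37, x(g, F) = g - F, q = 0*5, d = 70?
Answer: 4917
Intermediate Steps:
q = 0
O(N) = N (O(N) = N + 0 = N)
U = 33 (U = 70 - 37 = 33)
U*(x(O(-5), 4) + 158) = 33*((-5 - 1*4) + 158) = 33*((-5 - 4) + 158) = 33*(-9 + 158) = 33*149 = 4917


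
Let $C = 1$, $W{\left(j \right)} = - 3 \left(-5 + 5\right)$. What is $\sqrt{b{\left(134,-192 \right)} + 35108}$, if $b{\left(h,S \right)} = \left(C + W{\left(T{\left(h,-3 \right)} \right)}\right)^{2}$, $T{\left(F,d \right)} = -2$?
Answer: $3 \sqrt{3901} \approx 187.37$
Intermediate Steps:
$W{\left(j \right)} = 0$ ($W{\left(j \right)} = \left(-3\right) 0 = 0$)
$b{\left(h,S \right)} = 1$ ($b{\left(h,S \right)} = \left(1 + 0\right)^{2} = 1^{2} = 1$)
$\sqrt{b{\left(134,-192 \right)} + 35108} = \sqrt{1 + 35108} = \sqrt{35109} = 3 \sqrt{3901}$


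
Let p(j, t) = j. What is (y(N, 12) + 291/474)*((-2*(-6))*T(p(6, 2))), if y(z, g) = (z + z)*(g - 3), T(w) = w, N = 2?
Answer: 208260/79 ≈ 2636.2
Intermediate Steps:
y(z, g) = 2*z*(-3 + g) (y(z, g) = (2*z)*(-3 + g) = 2*z*(-3 + g))
(y(N, 12) + 291/474)*((-2*(-6))*T(p(6, 2))) = (2*2*(-3 + 12) + 291/474)*(-2*(-6)*6) = (2*2*9 + 291*(1/474))*(12*6) = (36 + 97/158)*72 = (5785/158)*72 = 208260/79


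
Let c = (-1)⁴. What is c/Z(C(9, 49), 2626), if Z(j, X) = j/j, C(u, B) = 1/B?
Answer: 1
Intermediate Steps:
Z(j, X) = 1
c = 1
c/Z(C(9, 49), 2626) = 1/1 = 1*1 = 1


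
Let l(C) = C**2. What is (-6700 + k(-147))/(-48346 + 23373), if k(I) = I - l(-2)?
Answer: 31/113 ≈ 0.27434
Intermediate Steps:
k(I) = -4 + I (k(I) = I - 1*(-2)**2 = I - 1*4 = I - 4 = -4 + I)
(-6700 + k(-147))/(-48346 + 23373) = (-6700 + (-4 - 147))/(-48346 + 23373) = (-6700 - 151)/(-24973) = -6851*(-1/24973) = 31/113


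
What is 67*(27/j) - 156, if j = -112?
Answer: -19281/112 ≈ -172.15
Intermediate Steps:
67*(27/j) - 156 = 67*(27/(-112)) - 156 = 67*(27*(-1/112)) - 156 = 67*(-27/112) - 156 = -1809/112 - 156 = -19281/112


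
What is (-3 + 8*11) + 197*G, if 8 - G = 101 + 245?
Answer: -66501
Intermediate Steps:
G = -338 (G = 8 - (101 + 245) = 8 - 1*346 = 8 - 346 = -338)
(-3 + 8*11) + 197*G = (-3 + 8*11) + 197*(-338) = (-3 + 88) - 66586 = 85 - 66586 = -66501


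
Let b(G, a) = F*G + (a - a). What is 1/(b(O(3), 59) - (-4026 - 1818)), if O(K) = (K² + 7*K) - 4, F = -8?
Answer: 1/5636 ≈ 0.00017743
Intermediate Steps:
O(K) = -4 + K² + 7*K
b(G, a) = -8*G (b(G, a) = -8*G + (a - a) = -8*G + 0 = -8*G)
1/(b(O(3), 59) - (-4026 - 1818)) = 1/(-8*(-4 + 3² + 7*3) - (-4026 - 1818)) = 1/(-8*(-4 + 9 + 21) - 1*(-5844)) = 1/(-8*26 + 5844) = 1/(-208 + 5844) = 1/5636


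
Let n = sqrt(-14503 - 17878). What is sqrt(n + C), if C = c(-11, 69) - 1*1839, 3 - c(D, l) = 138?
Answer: sqrt(-1974 + I*sqrt(32381)) ≈ 2.023 + 44.476*I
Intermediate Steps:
c(D, l) = -135 (c(D, l) = 3 - 1*138 = 3 - 138 = -135)
n = I*sqrt(32381) (n = sqrt(-32381) = I*sqrt(32381) ≈ 179.95*I)
C = -1974 (C = -135 - 1*1839 = -135 - 1839 = -1974)
sqrt(n + C) = sqrt(I*sqrt(32381) - 1974) = sqrt(-1974 + I*sqrt(32381))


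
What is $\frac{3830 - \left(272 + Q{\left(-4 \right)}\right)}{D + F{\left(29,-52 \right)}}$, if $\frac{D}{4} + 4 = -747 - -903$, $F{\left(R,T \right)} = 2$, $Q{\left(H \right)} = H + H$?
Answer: $\frac{1783}{305} \approx 5.8459$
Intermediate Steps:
$Q{\left(H \right)} = 2 H$
$D = 608$ ($D = -16 + 4 \left(-747 - -903\right) = -16 + 4 \left(-747 + 903\right) = -16 + 4 \cdot 156 = -16 + 624 = 608$)
$\frac{3830 - \left(272 + Q{\left(-4 \right)}\right)}{D + F{\left(29,-52 \right)}} = \frac{3830 - \left(272 + 2 \left(-4\right)\right)}{608 + 2} = \frac{3830 - 264}{610} = \left(3830 + \left(-272 + 8\right)\right) \frac{1}{610} = \left(3830 - 264\right) \frac{1}{610} = 3566 \cdot \frac{1}{610} = \frac{1783}{305}$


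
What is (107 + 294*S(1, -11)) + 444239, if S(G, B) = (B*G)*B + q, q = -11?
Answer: 476686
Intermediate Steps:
S(G, B) = -11 + G*B**2 (S(G, B) = (B*G)*B - 11 = G*B**2 - 11 = -11 + G*B**2)
(107 + 294*S(1, -11)) + 444239 = (107 + 294*(-11 + 1*(-11)**2)) + 444239 = (107 + 294*(-11 + 1*121)) + 444239 = (107 + 294*(-11 + 121)) + 444239 = (107 + 294*110) + 444239 = (107 + 32340) + 444239 = 32447 + 444239 = 476686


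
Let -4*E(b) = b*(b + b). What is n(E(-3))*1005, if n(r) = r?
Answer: -9045/2 ≈ -4522.5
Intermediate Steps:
E(b) = -b²/2 (E(b) = -b*(b + b)/4 = -b*2*b/4 = -b²/2)
n(E(-3))*1005 = -½*(-3)²*1005 = -½*9*1005 = -9/2*1005 = -9045/2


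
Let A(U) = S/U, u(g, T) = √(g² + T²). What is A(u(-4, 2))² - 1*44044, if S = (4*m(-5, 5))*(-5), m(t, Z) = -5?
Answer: -43544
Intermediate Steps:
u(g, T) = √(T² + g²)
S = 100 (S = (4*(-5))*(-5) = -20*(-5) = 100)
A(U) = 100/U
A(u(-4, 2))² - 1*44044 = (100/(√(2² + (-4)²)))² - 1*44044 = (100/(√(4 + 16)))² - 44044 = (100/(√20))² - 44044 = (100/((2*√5)))² - 44044 = (100*(√5/10))² - 44044 = (10*√5)² - 44044 = 500 - 44044 = -43544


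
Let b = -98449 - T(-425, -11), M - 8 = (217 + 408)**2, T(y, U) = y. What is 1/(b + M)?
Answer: 1/292609 ≈ 3.4175e-6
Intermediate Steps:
M = 390633 (M = 8 + (217 + 408)**2 = 8 + 625**2 = 8 + 390625 = 390633)
b = -98024 (b = -98449 - 1*(-425) = -98449 + 425 = -98024)
1/(b + M) = 1/(-98024 + 390633) = 1/292609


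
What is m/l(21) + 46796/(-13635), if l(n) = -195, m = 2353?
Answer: -42265/2727 ≈ -15.499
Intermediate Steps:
m/l(21) + 46796/(-13635) = 2353/(-195) + 46796/(-13635) = 2353*(-1/195) + 46796*(-1/13635) = -181/15 - 46796/13635 = -42265/2727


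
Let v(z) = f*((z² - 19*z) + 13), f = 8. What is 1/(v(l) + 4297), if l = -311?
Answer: 1/825441 ≈ 1.2115e-6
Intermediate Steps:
v(z) = 104 - 152*z + 8*z² (v(z) = 8*((z² - 19*z) + 13) = 8*(13 + z² - 19*z) = 104 - 152*z + 8*z²)
1/(v(l) + 4297) = 1/((104 - 152*(-311) + 8*(-311)²) + 4297) = 1/((104 + 47272 + 8*96721) + 4297) = 1/((104 + 47272 + 773768) + 4297) = 1/(821144 + 4297) = 1/825441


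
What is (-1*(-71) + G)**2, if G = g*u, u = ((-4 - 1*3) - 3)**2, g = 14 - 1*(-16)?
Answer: 9431041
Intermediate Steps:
g = 30 (g = 14 + 16 = 30)
u = 100 (u = ((-4 - 3) - 3)**2 = (-7 - 3)**2 = (-10)**2 = 100)
G = 3000 (G = 30*100 = 3000)
(-1*(-71) + G)**2 = (-1*(-71) + 3000)**2 = (71 + 3000)**2 = 3071**2 = 9431041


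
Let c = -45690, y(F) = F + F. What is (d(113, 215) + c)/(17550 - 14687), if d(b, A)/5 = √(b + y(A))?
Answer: -45690/2863 + 5*√543/2863 ≈ -15.918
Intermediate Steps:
y(F) = 2*F
d(b, A) = 5*√(b + 2*A)
(d(113, 215) + c)/(17550 - 14687) = (5*√(113 + 2*215) - 45690)/(17550 - 14687) = (5*√(113 + 430) - 45690)/2863 = (5*√543 - 45690)*(1/2863) = (-45690 + 5*√543)*(1/2863) = -45690/2863 + 5*√543/2863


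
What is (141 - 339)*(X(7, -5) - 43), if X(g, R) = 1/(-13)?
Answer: 110880/13 ≈ 8529.2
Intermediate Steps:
X(g, R) = -1/13
(141 - 339)*(X(7, -5) - 43) = (141 - 339)*(-1/13 - 43) = -198*(-560/13) = 110880/13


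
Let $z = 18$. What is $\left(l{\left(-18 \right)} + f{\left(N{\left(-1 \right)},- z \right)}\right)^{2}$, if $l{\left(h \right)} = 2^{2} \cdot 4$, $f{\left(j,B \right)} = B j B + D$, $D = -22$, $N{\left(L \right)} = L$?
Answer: $108900$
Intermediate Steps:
$f{\left(j,B \right)} = -22 + j B^{2}$ ($f{\left(j,B \right)} = B j B - 22 = j B^{2} - 22 = -22 + j B^{2}$)
$l{\left(h \right)} = 16$ ($l{\left(h \right)} = 4 \cdot 4 = 16$)
$\left(l{\left(-18 \right)} + f{\left(N{\left(-1 \right)},- z \right)}\right)^{2} = \left(16 - \left(22 + \left(\left(-1\right) 18\right)^{2}\right)\right)^{2} = \left(16 - 346\right)^{2} = \left(-330\right)^{2} = 108900$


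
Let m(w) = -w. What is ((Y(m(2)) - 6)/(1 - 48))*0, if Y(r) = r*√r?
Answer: 0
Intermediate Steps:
Y(r) = r^(3/2)
((Y(m(2)) - 6)/(1 - 48))*0 = (((-1*2)^(3/2) - 6)/(1 - 48))*0 = (((-2)^(3/2) - 6)/(-47))*0 = ((-2*I*√2 - 6)*(-1/47))*0 = ((-6 - 2*I*√2)*(-1/47))*0 = (6/47 + 2*I*√2/47)*0 = 0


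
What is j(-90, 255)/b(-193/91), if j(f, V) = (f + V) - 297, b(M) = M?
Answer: 12012/193 ≈ 62.238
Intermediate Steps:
j(f, V) = -297 + V + f (j(f, V) = (V + f) - 297 = -297 + V + f)
j(-90, 255)/b(-193/91) = (-297 + 255 - 90)/((-193/91)) = -132/((-193*1/91)) = -132/(-193/91) = -132*(-91/193) = 12012/193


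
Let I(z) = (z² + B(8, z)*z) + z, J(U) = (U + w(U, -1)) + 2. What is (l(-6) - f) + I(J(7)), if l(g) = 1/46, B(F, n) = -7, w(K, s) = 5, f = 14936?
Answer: -681903/46 ≈ -14824.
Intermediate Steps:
J(U) = 7 + U (J(U) = (U + 5) + 2 = (5 + U) + 2 = 7 + U)
l(g) = 1/46
I(z) = z² - 6*z (I(z) = (z² - 7*z) + z = z² - 6*z)
(l(-6) - f) + I(J(7)) = (1/46 - 1*14936) + (7 + 7)*(-6 + (7 + 7)) = (1/46 - 14936) + 14*(-6 + 14) = -687055/46 + 14*8 = -687055/46 + 112 = -681903/46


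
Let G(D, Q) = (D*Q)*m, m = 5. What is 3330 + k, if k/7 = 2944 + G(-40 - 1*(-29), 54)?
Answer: 3148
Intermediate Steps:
G(D, Q) = 5*D*Q (G(D, Q) = (D*Q)*5 = 5*D*Q)
k = -182 (k = 7*(2944 + 5*(-40 - 1*(-29))*54) = 7*(2944 + 5*(-40 + 29)*54) = 7*(2944 + 5*(-11)*54) = 7*(2944 - 2970) = 7*(-26) = -182)
3330 + k = 3330 - 182 = 3148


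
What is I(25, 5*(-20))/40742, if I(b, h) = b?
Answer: 25/40742 ≈ 0.00061362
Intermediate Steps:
I(25, 5*(-20))/40742 = 25/40742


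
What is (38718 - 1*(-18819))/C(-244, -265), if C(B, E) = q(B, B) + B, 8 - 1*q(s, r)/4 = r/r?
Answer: -2131/8 ≈ -266.38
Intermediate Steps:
q(s, r) = 28 (q(s, r) = 32 - 4*r/r = 32 - 4*1 = 32 - 4 = 28)
C(B, E) = 28 + B
(38718 - 1*(-18819))/C(-244, -265) = (38718 - 1*(-18819))/(28 - 244) = (38718 + 18819)/(-216) = 57537*(-1/216) = -2131/8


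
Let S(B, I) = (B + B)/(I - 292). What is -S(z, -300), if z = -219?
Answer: -219/296 ≈ -0.73986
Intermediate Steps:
S(B, I) = 2*B/(-292 + I) (S(B, I) = (2*B)/(-292 + I) = 2*B/(-292 + I))
-S(z, -300) = -2*(-219)/(-292 - 300) = -2*(-219)/(-592) = -2*(-219)*(-1)/592 = -1*219/296 = -219/296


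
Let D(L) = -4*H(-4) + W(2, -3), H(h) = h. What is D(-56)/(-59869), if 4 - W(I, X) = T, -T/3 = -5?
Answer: -5/59869 ≈ -8.3516e-5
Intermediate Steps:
T = 15 (T = -3*(-5) = 15)
W(I, X) = -11 (W(I, X) = 4 - 1*15 = 4 - 15 = -11)
D(L) = 5 (D(L) = -4*(-4) - 11 = 16 - 11 = 5)
D(-56)/(-59869) = 5/(-59869) = 5*(-1/59869) = -5/59869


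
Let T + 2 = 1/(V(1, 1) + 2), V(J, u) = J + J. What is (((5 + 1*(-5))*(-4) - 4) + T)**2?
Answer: 529/16 ≈ 33.063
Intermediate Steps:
V(J, u) = 2*J
T = -7/4 (T = -2 + 1/(2*1 + 2) = -2 + 1/(2 + 2) = -2 + 1/4 = -7/4 ≈ -1.7500)
(((5 + 1*(-5))*(-4) - 4) + T)**2 = (((5 + 1*(-5))*(-4) - 4) - 7/4)**2 = (((5 - 5)*(-4) - 4) - 7/4)**2 = ((0*(-4) - 4) - 7/4)**2 = ((0 - 4) - 7/4)**2 = (-4 - 7/4)**2 = (-23/4)**2 = 529/16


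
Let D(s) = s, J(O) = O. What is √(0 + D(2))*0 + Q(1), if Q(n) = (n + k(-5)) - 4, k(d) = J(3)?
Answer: 0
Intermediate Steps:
k(d) = 3
Q(n) = -1 + n (Q(n) = (n + 3) - 4 = (3 + n) - 4 = -1 + n)
√(0 + D(2))*0 + Q(1) = √(0 + 2)*0 + (-1 + 1) = √2*0 + 0 = 0 + 0 = 0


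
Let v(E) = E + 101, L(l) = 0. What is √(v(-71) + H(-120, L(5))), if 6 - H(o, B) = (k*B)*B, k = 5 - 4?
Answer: 6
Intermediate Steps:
k = 1
v(E) = 101 + E
H(o, B) = 6 - B² (H(o, B) = 6 - 1*B*B = 6 - B*B = 6 - B²)
√(v(-71) + H(-120, L(5))) = √((101 - 71) + (6 - 1*0²)) = √(30 + (6 - 1*0)) = √(30 + (6 + 0)) = √(30 + 6) = √36 = 6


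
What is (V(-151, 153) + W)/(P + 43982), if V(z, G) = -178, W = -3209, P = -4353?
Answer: -3387/39629 ≈ -0.085468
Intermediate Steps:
(V(-151, 153) + W)/(P + 43982) = (-178 - 3209)/(-4353 + 43982) = -3387/39629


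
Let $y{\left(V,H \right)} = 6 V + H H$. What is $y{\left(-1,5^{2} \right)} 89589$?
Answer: $55455591$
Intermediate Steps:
$y{\left(V,H \right)} = H^{2} + 6 V$ ($y{\left(V,H \right)} = 6 V + H^{2} = H^{2} + 6 V$)
$y{\left(-1,5^{2} \right)} 89589 = \left(\left(5^{2}\right)^{2} + 6 \left(-1\right)\right) 89589 = \left(25^{2} - 6\right) 89589 = \left(625 - 6\right) 89589 = 619 \cdot 89589 = 55455591$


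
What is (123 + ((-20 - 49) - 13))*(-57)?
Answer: -2337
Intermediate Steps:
(123 + ((-20 - 49) - 13))*(-57) = (123 + (-69 - 13))*(-57) = (123 - 82)*(-57) = 41*(-57) = -2337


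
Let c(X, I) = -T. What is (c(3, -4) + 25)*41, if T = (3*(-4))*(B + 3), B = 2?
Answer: 3485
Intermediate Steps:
T = -60 (T = (3*(-4))*(2 + 3) = -12*5 = -60)
c(X, I) = 60 (c(X, I) = -1*(-60) = 60)
(c(3, -4) + 25)*41 = (60 + 25)*41 = 85*41 = 3485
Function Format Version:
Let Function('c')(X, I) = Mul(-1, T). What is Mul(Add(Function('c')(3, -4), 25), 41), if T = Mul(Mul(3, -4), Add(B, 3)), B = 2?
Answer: 3485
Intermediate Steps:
T = -60 (T = Mul(Mul(3, -4), Add(2, 3)) = Mul(-12, 5) = -60)
Function('c')(X, I) = 60 (Function('c')(X, I) = Mul(-1, -60) = 60)
Mul(Add(Function('c')(3, -4), 25), 41) = Mul(Add(60, 25), 41) = Mul(85, 41) = 3485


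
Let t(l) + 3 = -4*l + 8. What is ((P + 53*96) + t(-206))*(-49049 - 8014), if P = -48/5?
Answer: -1685469831/5 ≈ -3.3709e+8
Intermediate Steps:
P = -48/5 (P = -48*⅕ = -48/5 ≈ -9.6000)
t(l) = 5 - 4*l (t(l) = -3 + (-4*l + 8) = -3 + (8 - 4*l) = 5 - 4*l)
((P + 53*96) + t(-206))*(-49049 - 8014) = ((-48/5 + 53*96) + (5 - 4*(-206)))*(-49049 - 8014) = ((-48/5 + 5088) + (5 + 824))*(-57063) = (25392/5 + 829)*(-57063) = (29537/5)*(-57063) = -1685469831/5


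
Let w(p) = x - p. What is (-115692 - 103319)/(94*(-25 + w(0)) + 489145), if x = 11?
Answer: -219011/487829 ≈ -0.44895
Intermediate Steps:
w(p) = 11 - p
(-115692 - 103319)/(94*(-25 + w(0)) + 489145) = (-115692 - 103319)/(94*(-25 + (11 - 1*0)) + 489145) = -219011/(94*(-25 + (11 + 0)) + 489145) = -219011/(94*(-25 + 11) + 489145) = -219011/(94*(-14) + 489145) = -219011/(-1316 + 489145) = -219011/487829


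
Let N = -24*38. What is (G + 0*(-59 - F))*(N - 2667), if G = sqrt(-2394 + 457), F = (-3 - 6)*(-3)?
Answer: -3579*I*sqrt(1937) ≈ -1.5752e+5*I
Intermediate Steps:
F = 27 (F = -9*(-3) = 27)
N = -912
G = I*sqrt(1937) (G = sqrt(-1937) = I*sqrt(1937) ≈ 44.011*I)
(G + 0*(-59 - F))*(N - 2667) = (I*sqrt(1937) + 0*(-59 - 1*27))*(-912 - 2667) = (I*sqrt(1937) + 0*(-59 - 27))*(-3579) = (I*sqrt(1937) + 0*(-86))*(-3579) = (I*sqrt(1937) + 0)*(-3579) = (I*sqrt(1937))*(-3579) = -3579*I*sqrt(1937)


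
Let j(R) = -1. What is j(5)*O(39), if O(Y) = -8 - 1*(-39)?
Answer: -31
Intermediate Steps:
O(Y) = 31 (O(Y) = -8 + 39 = 31)
j(5)*O(39) = -1*31 = -31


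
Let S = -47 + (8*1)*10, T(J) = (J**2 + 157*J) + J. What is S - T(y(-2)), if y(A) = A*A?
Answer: -615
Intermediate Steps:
y(A) = A**2
T(J) = J**2 + 158*J
S = 33 (S = -47 + 8*10 = -47 + 80 = 33)
S - T(y(-2)) = 33 - (-2)**2*(158 + (-2)**2) = 33 - 4*(158 + 4) = 33 - 4*162 = 33 - 1*648 = 33 - 648 = -615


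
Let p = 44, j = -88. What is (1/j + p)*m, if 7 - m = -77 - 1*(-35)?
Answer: 189679/88 ≈ 2155.4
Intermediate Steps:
m = 49 (m = 7 - (-77 - 1*(-35)) = 7 - (-77 + 35) = 7 - 1*(-42) = 7 + 42 = 49)
(1/j + p)*m = (1/(-88) + 44)*49 = (-1/88 + 44)*49 = (3871/88)*49 = 189679/88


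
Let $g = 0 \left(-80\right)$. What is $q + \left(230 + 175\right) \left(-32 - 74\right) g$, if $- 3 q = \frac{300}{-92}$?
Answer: $\frac{25}{23} \approx 1.087$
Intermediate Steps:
$q = \frac{25}{23}$ ($q = - \frac{300 \frac{1}{-92}}{3} = - \frac{300 \left(- \frac{1}{92}\right)}{3} = \left(- \frac{1}{3}\right) \left(- \frac{75}{23}\right) = \frac{25}{23} \approx 1.087$)
$g = 0$
$q + \left(230 + 175\right) \left(-32 - 74\right) g = \frac{25}{23} + \left(230 + 175\right) \left(-32 - 74\right) 0 = \frac{25}{23} + 405 \left(-106\right) 0 = \frac{25}{23} - 0 = \frac{25}{23} + 0 = \frac{25}{23}$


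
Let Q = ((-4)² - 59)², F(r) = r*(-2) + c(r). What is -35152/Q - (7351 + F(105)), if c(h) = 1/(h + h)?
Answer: -2780162659/388290 ≈ -7160.0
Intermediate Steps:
c(h) = 1/(2*h)
F(r) = 1/(2*r) - 2*r (F(r) = r*(-2) + 1/(2*r) = -2*r + 1/(2*r) = 1/(2*r) - 2*r)
Q = 1849 (Q = (16 - 59)² = (-43)² = 1849)
-35152/Q - (7351 + F(105)) = -35152/1849 - (7351 + ((½)/105 - 2*105)) = -35152*1/1849 - (7351 + ((½)*(1/105) - 210)) = -35152/1849 - (7351 + (1/210 - 210)) = -35152/1849 - (7351 - 44099/210) = -35152/1849 - 1*1499611/210 = -35152/1849 - 1499611/210 = -2780162659/388290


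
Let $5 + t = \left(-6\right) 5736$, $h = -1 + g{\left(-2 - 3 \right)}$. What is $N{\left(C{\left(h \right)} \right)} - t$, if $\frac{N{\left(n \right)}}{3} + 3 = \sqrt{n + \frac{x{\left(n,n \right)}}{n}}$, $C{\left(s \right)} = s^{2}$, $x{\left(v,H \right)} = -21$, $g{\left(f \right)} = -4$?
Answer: $34412 + \frac{6 \sqrt{151}}{5} \approx 34427.0$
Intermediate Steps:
$h = -5$ ($h = -1 - 4 = -5$)
$N{\left(n \right)} = -9 + 3 \sqrt{n - \frac{21}{n}}$
$t = -34421$ ($t = -5 - 34416 = -34421$)
$N{\left(C{\left(h \right)} \right)} - t = \left(-9 + 3 \sqrt{\left(-5\right)^{2} - \frac{21}{\left(-5\right)^{2}}}\right) - -34421 = \left(-9 + 3 \sqrt{25 - \frac{21}{25}}\right) + 34421 = \left(-9 + 3 \sqrt{\frac{604}{25}}\right) + 34421 = \left(-9 + 3 \frac{2 \sqrt{151}}{5}\right) + 34421 = \left(-9 + \frac{6 \sqrt{151}}{5}\right) + 34421 = 34412 + \frac{6 \sqrt{151}}{5}$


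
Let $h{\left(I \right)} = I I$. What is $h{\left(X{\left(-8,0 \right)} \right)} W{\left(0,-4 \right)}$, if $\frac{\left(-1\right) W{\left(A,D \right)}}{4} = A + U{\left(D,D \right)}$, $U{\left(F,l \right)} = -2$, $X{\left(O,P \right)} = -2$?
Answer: $32$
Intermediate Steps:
$h{\left(I \right)} = I^{2}$
$W{\left(A,D \right)} = 8 - 4 A$ ($W{\left(A,D \right)} = - 4 \left(A - 2\right) = - 4 \left(-2 + A\right) = 8 - 4 A$)
$h{\left(X{\left(-8,0 \right)} \right)} W{\left(0,-4 \right)} = \left(-2\right)^{2} \left(8 - 0\right) = 4 \left(8 + 0\right) = 4 \cdot 8 = 32$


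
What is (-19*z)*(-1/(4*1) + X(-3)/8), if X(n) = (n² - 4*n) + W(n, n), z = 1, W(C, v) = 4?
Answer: -437/8 ≈ -54.625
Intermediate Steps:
X(n) = 4 + n² - 4*n (X(n) = (n² - 4*n) + 4 = 4 + n² - 4*n)
(-19*z)*(-1/(4*1) + X(-3)/8) = (-19*1)*(-1/(4*1) + (4 + (-3)² - 4*(-3))/8) = -19*(-1/4 + (4 + 9 + 12)*(⅛)) = -19*(-1*¼ + 25*(⅛)) = -19*(-¼ + 25/8) = -19*23/8 = -437/8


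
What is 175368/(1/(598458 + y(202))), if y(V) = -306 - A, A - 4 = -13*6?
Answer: 104909697168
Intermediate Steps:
A = -74 (A = 4 - 13*6 = 4 - 78 = -74)
y(V) = -232 (y(V) = -306 - 1*(-74) = -306 + 74 = -232)
175368/(1/(598458 + y(202))) = 175368/(1/(598458 - 232)) = 175368/(1/598226) = 175368*598226 = 104909697168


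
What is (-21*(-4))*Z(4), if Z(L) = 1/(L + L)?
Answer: 21/2 ≈ 10.500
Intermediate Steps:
Z(L) = 1/(2*L)
(-21*(-4))*Z(4) = (-21*(-4))*((1/2)/4) = 84*((1/2)*(1/4)) = 84*(1/8) = 21/2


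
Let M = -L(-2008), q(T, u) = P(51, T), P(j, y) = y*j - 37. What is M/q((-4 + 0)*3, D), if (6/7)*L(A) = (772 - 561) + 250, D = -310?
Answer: 3227/3894 ≈ 0.82871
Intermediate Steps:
P(j, y) = -37 + j*y (P(j, y) = j*y - 37 = -37 + j*y)
L(A) = 3227/6 (L(A) = 7*((772 - 561) + 250)/6 = 7*(211 + 250)/6 = (7/6)*461 = 3227/6)
q(T, u) = -37 + 51*T
M = -3227/6 (M = -1*3227/6 = -3227/6 ≈ -537.83)
M/q((-4 + 0)*3, D) = -3227/(6*(-37 + 51*((-4 + 0)*3))) = -3227/(6*(-37 + 51*(-4*3))) = -3227/(6*(-37 + 51*(-12))) = -3227/(6*(-37 - 612)) = -3227/6/(-649) = -3227/6*(-1/649) = 3227/3894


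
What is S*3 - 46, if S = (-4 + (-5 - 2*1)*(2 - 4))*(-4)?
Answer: -166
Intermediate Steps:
S = -40 (S = (-4 + (-5 - 2)*(-2))*(-4) = (-4 - 7*(-2))*(-4) = (-4 + 14)*(-4) = 10*(-4) = -40)
S*3 - 46 = -40*3 - 46 = -120 - 46 = -166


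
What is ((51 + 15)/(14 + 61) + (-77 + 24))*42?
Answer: -54726/25 ≈ -2189.0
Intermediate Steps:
((51 + 15)/(14 + 61) + (-77 + 24))*42 = (66/75 - 53)*42 = (66*(1/75) - 53)*42 = (22/25 - 53)*42 = -1303/25*42 = -54726/25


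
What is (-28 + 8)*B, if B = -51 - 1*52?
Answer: 2060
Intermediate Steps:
B = -103 (B = -51 - 52 = -103)
(-28 + 8)*B = (-28 + 8)*(-103) = -20*(-103) = 2060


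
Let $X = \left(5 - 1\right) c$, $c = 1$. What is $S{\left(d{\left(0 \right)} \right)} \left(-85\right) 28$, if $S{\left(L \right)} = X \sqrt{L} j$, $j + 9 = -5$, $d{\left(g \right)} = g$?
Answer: $0$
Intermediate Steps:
$j = -14$ ($j = -9 - 5 = -14$)
$X = 4$ ($X = \left(5 - 1\right) 1 = 4 \cdot 1 = 4$)
$S{\left(L \right)} = - 56 \sqrt{L}$ ($S{\left(L \right)} = 4 \sqrt{L} \left(-14\right) = - 56 \sqrt{L}$)
$S{\left(d{\left(0 \right)} \right)} \left(-85\right) 28 = - 56 \sqrt{0} \left(-85\right) 28 = \left(-56\right) 0 \left(-85\right) 28 = 0 \left(-85\right) 28 = 0 \cdot 28 = 0$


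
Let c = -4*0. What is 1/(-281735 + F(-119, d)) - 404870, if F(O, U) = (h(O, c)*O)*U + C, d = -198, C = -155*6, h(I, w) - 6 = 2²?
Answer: -19047109151/47045 ≈ -4.0487e+5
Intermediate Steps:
c = 0
h(I, w) = 10 (h(I, w) = 6 + 2² = 6 + 4 = 10)
C = -930
F(O, U) = -930 + 10*O*U (F(O, U) = (10*O)*U - 930 = 10*O*U - 930 = -930 + 10*O*U)
1/(-281735 + F(-119, d)) - 404870 = 1/(-281735 + (-930 + 10*(-119)*(-198))) - 404870 = 1/(-281735 + (-930 + 235620)) - 404870 = 1/(-281735 + 234690) - 404870 = 1/(-47045) - 404870 = -1/47045 - 404870 = -19047109151/47045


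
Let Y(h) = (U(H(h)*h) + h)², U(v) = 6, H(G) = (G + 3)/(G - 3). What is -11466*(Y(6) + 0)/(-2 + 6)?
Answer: -412776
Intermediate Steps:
H(G) = (3 + G)/(-3 + G)
Y(h) = (6 + h)²
-11466*(Y(6) + 0)/(-2 + 6) = -11466*((6 + 6)² + 0)/(-2 + 6) = -11466*(12² + 0)/4 = -11466*(144 + 0)/4 = -1651104/4 = -11466*36 = -412776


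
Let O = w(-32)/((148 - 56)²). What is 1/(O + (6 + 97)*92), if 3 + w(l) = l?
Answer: 8464/80204829 ≈ 0.00010553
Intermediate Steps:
w(l) = -3 + l
O = -35/8464 (O = (-3 - 32)/((148 - 56)²) = -35/(92²) = -35/8464 ≈ -0.0041352)
1/(O + (6 + 97)*92) = 1/(-35/8464 + (6 + 97)*92) = 1/(-35/8464 + 103*92) = 1/(-35/8464 + 9476) = 1/(80204829/8464) = 8464/80204829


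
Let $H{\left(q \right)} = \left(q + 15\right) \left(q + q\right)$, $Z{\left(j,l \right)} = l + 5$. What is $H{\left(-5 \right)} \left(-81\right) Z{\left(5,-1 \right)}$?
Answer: $32400$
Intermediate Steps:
$Z{\left(j,l \right)} = 5 + l$
$H{\left(q \right)} = 2 q \left(15 + q\right)$ ($H{\left(q \right)} = \left(15 + q\right) 2 q = 2 q \left(15 + q\right)$)
$H{\left(-5 \right)} \left(-81\right) Z{\left(5,-1 \right)} = 2 \left(-5\right) \left(15 - 5\right) \left(-81\right) \left(5 - 1\right) = 2 \left(-5\right) 10 \left(-81\right) 4 = \left(-100\right) \left(-81\right) 4 = 8100 \cdot 4 = 32400$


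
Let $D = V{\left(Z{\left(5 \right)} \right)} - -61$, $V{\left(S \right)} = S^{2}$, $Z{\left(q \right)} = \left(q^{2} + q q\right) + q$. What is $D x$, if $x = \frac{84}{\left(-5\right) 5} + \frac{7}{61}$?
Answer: $- \frac{15272614}{1525} \approx -10015.0$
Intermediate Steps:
$x = - \frac{4949}{1525}$ ($x = \frac{84}{-25} + 7 \cdot \frac{1}{61} = 84 \left(- \frac{1}{25}\right) + \frac{7}{61} = - \frac{84}{25} + \frac{7}{61} = - \frac{4949}{1525} \approx -3.2452$)
$Z{\left(q \right)} = q + 2 q^{2}$ ($Z{\left(q \right)} = \left(q^{2} + q^{2}\right) + q = 2 q^{2} + q = q + 2 q^{2}$)
$D = 3086$ ($D = \left(5 \left(1 + 2 \cdot 5\right)\right)^{2} - -61 = \left(5 \left(1 + 10\right)\right)^{2} + 61 = \left(5 \cdot 11\right)^{2} + 61 = 55^{2} + 61 = 3025 + 61 = 3086$)
$D x = 3086 \left(- \frac{4949}{1525}\right) = - \frac{15272614}{1525}$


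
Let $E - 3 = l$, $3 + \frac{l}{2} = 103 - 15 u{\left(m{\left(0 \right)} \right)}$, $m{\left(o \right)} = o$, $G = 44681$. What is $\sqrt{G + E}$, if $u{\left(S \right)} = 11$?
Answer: $\sqrt{44554} \approx 211.08$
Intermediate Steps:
$l = -130$ ($l = -6 + 2 \left(103 - 165\right) = -6 + 2 \left(-62\right) = -6 - 124 = -130$)
$E = -127$ ($E = 3 - 130 = -127$)
$\sqrt{G + E} = \sqrt{44681 - 127} = \sqrt{44554}$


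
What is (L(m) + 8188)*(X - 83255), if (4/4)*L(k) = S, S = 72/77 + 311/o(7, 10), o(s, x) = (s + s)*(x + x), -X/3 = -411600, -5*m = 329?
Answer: 5809623060369/616 ≈ 9.4312e+9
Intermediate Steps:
m = -329/5 (m = -⅕*329 = -329/5 ≈ -65.800)
X = 1234800 (X = -3*(-411600) = 1234800)
o(s, x) = 4*s*x (o(s, x) = (2*s)*(2*x) = 4*s*x)
S = 6301/3080 (S = 72/77 + 311/((4*7*10)) = 72*(1/77) + 311/280 = 72/77 + 311*(1/280) = 72/77 + 311/280 = 6301/3080 ≈ 2.0458)
L(k) = 6301/3080
(L(m) + 8188)*(X - 83255) = (6301/3080 + 8188)*(1234800 - 83255) = (25225341/3080)*1151545 = 5809623060369/616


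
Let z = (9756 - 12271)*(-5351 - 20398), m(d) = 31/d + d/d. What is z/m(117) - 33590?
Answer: 7571800675/148 ≈ 5.1161e+7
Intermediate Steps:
m(d) = 1 + 31/d (m(d) = 31/d + 1 = 1 + 31/d)
z = 64758735 (z = -2515*(-25749) = 64758735)
z/m(117) - 33590 = 64758735/(((31 + 117)/117)) - 33590 = 64758735/(((1/117)*148)) - 33590 = 64758735/(148/117) - 33590 = 64758735*(117/148) - 33590 = 7576771995/148 - 33590 = 7571800675/148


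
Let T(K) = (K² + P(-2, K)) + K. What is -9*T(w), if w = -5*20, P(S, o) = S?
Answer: -89082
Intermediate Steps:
w = -100
T(K) = -2 + K + K² (T(K) = (K² - 2) + K = (-2 + K²) + K = -2 + K + K²)
-9*T(w) = -9*(-2 - 100 + (-100)²) = -9*(-2 - 100 + 10000) = -9*9898 = -89082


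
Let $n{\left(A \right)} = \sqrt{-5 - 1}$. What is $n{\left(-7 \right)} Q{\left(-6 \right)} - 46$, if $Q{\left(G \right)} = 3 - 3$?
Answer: $-46$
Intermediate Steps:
$n{\left(A \right)} = i \sqrt{6}$ ($n{\left(A \right)} = \sqrt{-6} = i \sqrt{6}$)
$Q{\left(G \right)} = 0$
$n{\left(-7 \right)} Q{\left(-6 \right)} - 46 = i \sqrt{6} \cdot 0 - 46 = 0 - 46 = -46$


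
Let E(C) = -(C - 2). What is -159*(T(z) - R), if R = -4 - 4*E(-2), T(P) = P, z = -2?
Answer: -2862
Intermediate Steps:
E(C) = 2 - C (E(C) = -(-2 + C) = 2 - C)
R = -20 (R = -4 - 4*(2 - 1*(-2)) = -4 - 4*(2 + 2) = -4 - 4*4 = -4 - 16 = -20)
-159*(T(z) - R) = -159*(-2 - 1*(-20)) = -159*(-2 + 20) = -159*18 = -2862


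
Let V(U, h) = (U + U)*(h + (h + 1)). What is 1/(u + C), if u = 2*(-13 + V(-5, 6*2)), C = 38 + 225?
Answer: -1/263 ≈ -0.0038023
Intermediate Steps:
C = 263
V(U, h) = 2*U*(1 + 2*h) (V(U, h) = (2*U)*(h + (1 + h)) = (2*U)*(1 + 2*h) = 2*U*(1 + 2*h))
u = -526 (u = 2*(-13 + 2*(-5)*(1 + 2*(6*2))) = 2*(-13 + 2*(-5)*(1 + 2*12)) = 2*(-13 + 2*(-5)*(1 + 24)) = 2*(-13 + 2*(-5)*25) = 2*(-13 - 250) = 2*(-263) = -526)
1/(u + C) = 1/(-526 + 263) = 1/(-263) = -1/263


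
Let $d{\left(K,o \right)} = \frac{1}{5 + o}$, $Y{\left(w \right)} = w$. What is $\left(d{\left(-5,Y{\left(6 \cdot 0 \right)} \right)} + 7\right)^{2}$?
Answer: $\frac{1296}{25} \approx 51.84$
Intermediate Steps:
$\left(d{\left(-5,Y{\left(6 \cdot 0 \right)} \right)} + 7\right)^{2} = \left(\frac{1}{5 + 6 \cdot 0} + 7\right)^{2} = \left(\frac{1}{5 + 0} + 7\right)^{2} = \left(\frac{1}{5} + 7\right)^{2} = \left(\frac{36}{5}\right)^{2} = \frac{1296}{25}$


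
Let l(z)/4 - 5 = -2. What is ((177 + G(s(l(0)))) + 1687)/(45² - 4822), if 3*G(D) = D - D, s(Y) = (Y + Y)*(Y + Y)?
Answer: -1864/2797 ≈ -0.66643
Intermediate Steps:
l(z) = 12 (l(z) = 20 + 4*(-2) = 20 - 8 = 12)
s(Y) = 4*Y² (s(Y) = (2*Y)*(2*Y) = 4*Y²)
G(D) = 0 (G(D) = (D - D)/3 = (⅓)*0 = 0)
((177 + G(s(l(0)))) + 1687)/(45² - 4822) = ((177 + 0) + 1687)/(45² - 4822) = (177 + 1687)/(2025 - 4822) = 1864/(-2797) = 1864*(-1/2797) = -1864/2797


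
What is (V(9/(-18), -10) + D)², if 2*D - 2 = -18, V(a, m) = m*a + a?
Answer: 49/4 ≈ 12.250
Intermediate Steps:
V(a, m) = a + a*m (V(a, m) = a*m + a = a + a*m)
D = -8 (D = 1 + (-18)/2 = 1 + (-3*6)/2 = 1 + (½)*(-18) = 1 - 9 = -8)
(V(9/(-18), -10) + D)² = ((9/(-18))*(1 - 10) - 8)² = ((9*(-1/18))*(-9) - 8)² = (-½*(-9) - 8)² = (9/2 - 8)² = (-7/2)² = 49/4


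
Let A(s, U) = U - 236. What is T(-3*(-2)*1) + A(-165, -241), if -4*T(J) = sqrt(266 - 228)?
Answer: -477 - sqrt(38)/4 ≈ -478.54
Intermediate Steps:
A(s, U) = -236 + U
T(J) = -sqrt(38)/4 (T(J) = -sqrt(266 - 228)/4 = -sqrt(38)/4)
T(-3*(-2)*1) + A(-165, -241) = -sqrt(38)/4 + (-236 - 241) = -sqrt(38)/4 - 477 = -477 - sqrt(38)/4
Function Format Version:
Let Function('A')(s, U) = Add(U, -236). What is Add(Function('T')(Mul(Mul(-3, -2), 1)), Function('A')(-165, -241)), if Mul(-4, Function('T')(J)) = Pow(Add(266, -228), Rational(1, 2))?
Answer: Add(-477, Mul(Rational(-1, 4), Pow(38, Rational(1, 2)))) ≈ -478.54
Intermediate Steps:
Function('A')(s, U) = Add(-236, U)
Function('T')(J) = Mul(Rational(-1, 4), Pow(38, Rational(1, 2))) (Function('T')(J) = Mul(Rational(-1, 4), Pow(Add(266, -228), Rational(1, 2))) = Mul(Rational(-1, 4), Pow(38, Rational(1, 2))))
Add(Function('T')(Mul(Mul(-3, -2), 1)), Function('A')(-165, -241)) = Add(Mul(Rational(-1, 4), Pow(38, Rational(1, 2))), Add(-236, -241)) = Add(Mul(Rational(-1, 4), Pow(38, Rational(1, 2))), -477) = Add(-477, Mul(Rational(-1, 4), Pow(38, Rational(1, 2))))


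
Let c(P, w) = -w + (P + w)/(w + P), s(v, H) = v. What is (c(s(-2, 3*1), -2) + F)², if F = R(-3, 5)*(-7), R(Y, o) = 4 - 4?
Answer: 9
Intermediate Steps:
R(Y, o) = 0
c(P, w) = 1 - w (c(P, w) = -w + (P + w)/(P + w) = -w + 1 = 1 - w)
F = 0 (F = 0*(-7) = 0)
(c(s(-2, 3*1), -2) + F)² = ((1 - 1*(-2)) + 0)² = ((1 + 2) + 0)² = (3 + 0)² = 3² = 9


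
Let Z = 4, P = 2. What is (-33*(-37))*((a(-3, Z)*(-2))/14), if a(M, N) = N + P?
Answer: -7326/7 ≈ -1046.6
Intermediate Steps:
a(M, N) = 2 + N (a(M, N) = N + 2 = 2 + N)
(-33*(-37))*((a(-3, Z)*(-2))/14) = (-33*(-37))*(((2 + 4)*(-2))/14) = 1221*((6*(-2))*(1/14)) = 1221*(-12*1/14) = 1221*(-6/7) = -7326/7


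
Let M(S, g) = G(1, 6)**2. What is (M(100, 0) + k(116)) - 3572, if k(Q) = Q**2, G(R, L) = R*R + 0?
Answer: 9885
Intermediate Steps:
G(R, L) = R**2 (G(R, L) = R**2 + 0 = R**2)
M(S, g) = 1 (M(S, g) = (1**2)**2 = 1**2 = 1)
(M(100, 0) + k(116)) - 3572 = (1 + 116**2) - 3572 = (1 + 13456) - 3572 = 13457 - 3572 = 9885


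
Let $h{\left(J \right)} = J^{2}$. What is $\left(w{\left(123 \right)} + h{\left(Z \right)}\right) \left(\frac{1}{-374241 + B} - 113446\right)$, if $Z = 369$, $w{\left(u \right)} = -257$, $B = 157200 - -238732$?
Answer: $- \frac{334426744470240}{21691} \approx -1.5418 \cdot 10^{10}$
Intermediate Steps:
$B = 395932$ ($B = 157200 + 238732 = 395932$)
$\left(w{\left(123 \right)} + h{\left(Z \right)}\right) \left(\frac{1}{-374241 + B} - 113446\right) = \left(-257 + 369^{2}\right) \left(\frac{1}{-374241 + 395932} - 113446\right) = \left(-257 + 136161\right) \left(\frac{1}{21691} - 113446\right) = 135904 \left(\frac{1}{21691} - 113446\right) = 135904 \left(- \frac{2460757185}{21691}\right) = - \frac{334426744470240}{21691}$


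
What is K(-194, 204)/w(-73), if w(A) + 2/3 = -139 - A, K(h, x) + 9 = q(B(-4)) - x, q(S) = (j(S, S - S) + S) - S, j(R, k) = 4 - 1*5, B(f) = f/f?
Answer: 321/100 ≈ 3.2100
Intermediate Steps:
B(f) = 1
j(R, k) = -1 (j(R, k) = 4 - 5 = -1)
q(S) = -1 (q(S) = (-1 + S) - S = -1)
K(h, x) = -10 - x (K(h, x) = -9 + (-1 - x) = -10 - x)
w(A) = -419/3 - A (w(A) = -2/3 + (-139 - A) = -419/3 - A)
K(-194, 204)/w(-73) = (-10 - 1*204)/(-419/3 - 1*(-73)) = (-10 - 204)/(-419/3 + 73) = -214/(-200/3) = -214*(-3/200) = 321/100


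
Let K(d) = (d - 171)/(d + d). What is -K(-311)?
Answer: -241/311 ≈ -0.77492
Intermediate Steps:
K(d) = (-171 + d)/(2*d) (K(d) = (-171 + d)/((2*d)) = (-171 + d)*(1/(2*d)) = (-171 + d)/(2*d))
-K(-311) = -(-171 - 311)/(2*(-311)) = -(-1)*(-482)/(2*311) = -1*241/311 = -241/311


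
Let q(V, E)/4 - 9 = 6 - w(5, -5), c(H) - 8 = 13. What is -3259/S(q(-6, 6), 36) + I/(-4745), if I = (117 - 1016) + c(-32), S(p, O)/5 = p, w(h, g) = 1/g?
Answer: -15197043/1442480 ≈ -10.535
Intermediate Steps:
c(H) = 21 (c(H) = 8 + 13 = 21)
q(V, E) = 304/5 (q(V, E) = 36 + 4*(6 - 1/(-5)) = 36 + 4*(6 - 1*(-⅕)) = 36 + 4*(6 + ⅕) = 36 + 4*(31/5) = 36 + 124/5 = 304/5)
S(p, O) = 5*p
I = -878 (I = (117 - 1016) + 21 = -899 + 21 = -878)
-3259/S(q(-6, 6), 36) + I/(-4745) = -3259/(5*(304/5)) - 878/(-4745) = -3259/304 - 878*(-1/4745) = -3259*1/304 + 878/4745 = -3259/304 + 878/4745 = -15197043/1442480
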